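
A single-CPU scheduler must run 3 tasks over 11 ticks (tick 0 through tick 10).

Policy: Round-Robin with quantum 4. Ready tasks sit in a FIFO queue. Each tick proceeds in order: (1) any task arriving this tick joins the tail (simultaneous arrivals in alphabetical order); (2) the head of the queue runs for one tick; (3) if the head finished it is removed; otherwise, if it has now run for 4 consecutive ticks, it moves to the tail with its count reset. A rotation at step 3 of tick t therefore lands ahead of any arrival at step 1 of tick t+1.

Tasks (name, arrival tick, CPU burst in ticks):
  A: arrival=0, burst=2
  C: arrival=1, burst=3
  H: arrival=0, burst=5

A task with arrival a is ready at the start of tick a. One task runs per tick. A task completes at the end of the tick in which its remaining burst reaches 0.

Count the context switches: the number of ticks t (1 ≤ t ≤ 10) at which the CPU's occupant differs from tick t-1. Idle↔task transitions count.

context switches = 4

t=0: queue=[A,H] q_used=0 → run A
t=1: queue=[A,H,C] q_used=1 → run A
t=2: queue=[H,C] q_used=0 → run H
t=3: queue=[H,C] q_used=1 → run H
t=4: queue=[H,C] q_used=2 → run H
t=5: queue=[H,C] q_used=3 → run H
t=6: queue=[C,H] q_used=0 → run C
t=7: queue=[C,H] q_used=1 → run C
t=8: queue=[C,H] q_used=2 → run C
t=9: queue=[H] q_used=0 → run H
t=10: (idle)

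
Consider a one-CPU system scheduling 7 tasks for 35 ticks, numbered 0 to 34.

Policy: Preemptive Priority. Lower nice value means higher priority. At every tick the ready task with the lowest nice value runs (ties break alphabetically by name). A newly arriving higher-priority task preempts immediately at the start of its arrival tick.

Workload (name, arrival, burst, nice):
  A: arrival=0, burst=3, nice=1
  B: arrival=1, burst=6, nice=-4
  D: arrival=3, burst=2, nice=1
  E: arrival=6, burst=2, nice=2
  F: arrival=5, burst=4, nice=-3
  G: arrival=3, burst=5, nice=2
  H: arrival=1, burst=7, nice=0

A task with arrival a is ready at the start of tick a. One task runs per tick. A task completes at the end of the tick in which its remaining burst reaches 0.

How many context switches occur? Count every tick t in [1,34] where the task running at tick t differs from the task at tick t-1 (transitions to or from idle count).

context switches = 8

t=0: ready={A} → run A
t=1: ready={A,B,H} → run B
t=2: ready={A,B,H} → run B
t=3: ready={A,B,D,G,H} → run B
t=4: ready={A,B,D,G,H} → run B
t=5: ready={A,B,D,F,G,H} → run B
t=6: ready={A,B,D,E,F,G,H} → run B
t=7: ready={A,D,E,F,G,H} → run F
t=8: ready={A,D,E,F,G,H} → run F
t=9: ready={A,D,E,F,G,H} → run F
t=10: ready={A,D,E,F,G,H} → run F
t=11: ready={A,D,E,G,H} → run H
t=12: ready={A,D,E,G,H} → run H
t=13: ready={A,D,E,G,H} → run H
t=14: ready={A,D,E,G,H} → run H
t=15: ready={A,D,E,G,H} → run H
t=16: ready={A,D,E,G,H} → run H
t=17: ready={A,D,E,G,H} → run H
t=18: ready={A,D,E,G} → run A
t=19: ready={A,D,E,G} → run A
t=20: ready={D,E,G} → run D
t=21: ready={D,E,G} → run D
t=22: ready={E,G} → run E
t=23: ready={E,G} → run E
t=24: ready={G} → run G
t=25: ready={G} → run G
t=26: ready={G} → run G
t=27: ready={G} → run G
t=28: ready={G} → run G
t=29: (idle)
t=30: (idle)
t=31: (idle)
t=32: (idle)
t=33: (idle)
t=34: (idle)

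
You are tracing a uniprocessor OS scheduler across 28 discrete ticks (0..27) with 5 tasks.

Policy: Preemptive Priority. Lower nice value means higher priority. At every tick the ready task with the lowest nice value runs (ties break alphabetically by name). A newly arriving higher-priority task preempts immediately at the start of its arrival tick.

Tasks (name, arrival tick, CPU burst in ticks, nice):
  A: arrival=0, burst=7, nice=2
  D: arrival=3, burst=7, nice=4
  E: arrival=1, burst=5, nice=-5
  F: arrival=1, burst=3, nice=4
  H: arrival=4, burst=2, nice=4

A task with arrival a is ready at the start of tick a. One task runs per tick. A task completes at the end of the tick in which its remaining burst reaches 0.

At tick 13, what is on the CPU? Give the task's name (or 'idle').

t=0: ready={A} → run A
t=1: ready={A,E,F} → run E
t=2: ready={A,E,F} → run E
t=3: ready={A,D,E,F} → run E
t=4: ready={A,D,E,F,H} → run E
t=5: ready={A,D,E,F,H} → run E
t=6: ready={A,D,F,H} → run A
t=7: ready={A,D,F,H} → run A
t=8: ready={A,D,F,H} → run A
t=9: ready={A,D,F,H} → run A
t=10: ready={A,D,F,H} → run A
t=11: ready={A,D,F,H} → run A
t=12: ready={D,F,H} → run D
t=13: ready={D,F,H} → run D
t=14: ready={D,F,H} → run D
t=15: ready={D,F,H} → run D
t=16: ready={D,F,H} → run D
t=17: ready={D,F,H} → run D
t=18: ready={D,F,H} → run D
t=19: ready={F,H} → run F
t=20: ready={F,H} → run F
t=21: ready={F,H} → run F
t=22: ready={H} → run H
t=23: ready={H} → run H
t=24: (idle)
t=25: (idle)
t=26: (idle)
t=27: (idle)

running at tick 13 = D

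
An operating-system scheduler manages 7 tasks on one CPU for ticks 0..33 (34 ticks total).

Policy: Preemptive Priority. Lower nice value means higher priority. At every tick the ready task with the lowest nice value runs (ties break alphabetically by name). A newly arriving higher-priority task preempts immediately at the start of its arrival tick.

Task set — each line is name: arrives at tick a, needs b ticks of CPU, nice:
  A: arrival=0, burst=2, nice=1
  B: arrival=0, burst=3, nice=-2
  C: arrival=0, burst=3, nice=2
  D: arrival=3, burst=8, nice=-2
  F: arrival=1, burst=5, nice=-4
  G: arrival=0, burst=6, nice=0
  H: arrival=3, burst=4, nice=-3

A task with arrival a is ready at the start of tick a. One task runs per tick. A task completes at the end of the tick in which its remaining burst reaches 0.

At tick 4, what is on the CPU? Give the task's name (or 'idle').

t=0: ready={A,B,C,G} → run B
t=1: ready={A,B,C,F,G} → run F
t=2: ready={A,B,C,F,G} → run F
t=3: ready={A,B,C,D,F,G,H} → run F
t=4: ready={A,B,C,D,F,G,H} → run F
t=5: ready={A,B,C,D,F,G,H} → run F
t=6: ready={A,B,C,D,G,H} → run H
t=7: ready={A,B,C,D,G,H} → run H
t=8: ready={A,B,C,D,G,H} → run H
t=9: ready={A,B,C,D,G,H} → run H
t=10: ready={A,B,C,D,G} → run B
t=11: ready={A,B,C,D,G} → run B
t=12: ready={A,C,D,G} → run D
t=13: ready={A,C,D,G} → run D
t=14: ready={A,C,D,G} → run D
t=15: ready={A,C,D,G} → run D
t=16: ready={A,C,D,G} → run D
t=17: ready={A,C,D,G} → run D
t=18: ready={A,C,D,G} → run D
t=19: ready={A,C,D,G} → run D
t=20: ready={A,C,G} → run G
t=21: ready={A,C,G} → run G
t=22: ready={A,C,G} → run G
t=23: ready={A,C,G} → run G
t=24: ready={A,C,G} → run G
t=25: ready={A,C,G} → run G
t=26: ready={A,C} → run A
t=27: ready={A,C} → run A
t=28: ready={C} → run C
t=29: ready={C} → run C
t=30: ready={C} → run C
t=31: (idle)
t=32: (idle)
t=33: (idle)

running at tick 4 = F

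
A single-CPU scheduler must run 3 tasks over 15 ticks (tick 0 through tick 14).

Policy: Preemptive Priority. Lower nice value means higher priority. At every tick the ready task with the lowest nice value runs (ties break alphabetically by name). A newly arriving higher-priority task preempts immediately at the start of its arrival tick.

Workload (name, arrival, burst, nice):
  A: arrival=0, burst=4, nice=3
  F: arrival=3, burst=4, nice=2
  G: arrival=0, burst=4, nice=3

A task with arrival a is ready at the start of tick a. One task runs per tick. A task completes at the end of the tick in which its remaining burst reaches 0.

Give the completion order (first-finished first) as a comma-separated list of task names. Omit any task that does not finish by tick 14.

completion order = F, A, G

t=0: ready={A,G} → run A
t=1: ready={A,G} → run A
t=2: ready={A,G} → run A
t=3: ready={A,F,G} → run F
t=4: ready={A,F,G} → run F
t=5: ready={A,F,G} → run F
t=6: ready={A,F,G} → run F
t=7: ready={A,G} → run A
t=8: ready={G} → run G
t=9: ready={G} → run G
t=10: ready={G} → run G
t=11: ready={G} → run G
t=12: (idle)
t=13: (idle)
t=14: (idle)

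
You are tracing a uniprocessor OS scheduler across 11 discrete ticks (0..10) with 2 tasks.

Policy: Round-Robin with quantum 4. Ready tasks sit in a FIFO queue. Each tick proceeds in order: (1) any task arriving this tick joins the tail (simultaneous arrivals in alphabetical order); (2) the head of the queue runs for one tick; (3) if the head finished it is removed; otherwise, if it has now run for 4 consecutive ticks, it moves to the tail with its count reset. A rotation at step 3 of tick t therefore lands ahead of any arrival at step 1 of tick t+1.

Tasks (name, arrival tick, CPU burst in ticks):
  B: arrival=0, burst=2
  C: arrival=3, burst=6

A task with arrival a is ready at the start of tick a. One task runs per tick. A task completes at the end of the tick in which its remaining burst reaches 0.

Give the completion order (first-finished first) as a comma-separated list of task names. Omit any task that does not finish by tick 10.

completion order = B, C

t=0: queue=[B] q_used=0 → run B
t=1: queue=[B] q_used=1 → run B
t=2: (idle)
t=3: queue=[C] q_used=0 → run C
t=4: queue=[C] q_used=1 → run C
t=5: queue=[C] q_used=2 → run C
t=6: queue=[C] q_used=3 → run C
t=7: queue=[C] q_used=0 → run C
t=8: queue=[C] q_used=1 → run C
t=9: (idle)
t=10: (idle)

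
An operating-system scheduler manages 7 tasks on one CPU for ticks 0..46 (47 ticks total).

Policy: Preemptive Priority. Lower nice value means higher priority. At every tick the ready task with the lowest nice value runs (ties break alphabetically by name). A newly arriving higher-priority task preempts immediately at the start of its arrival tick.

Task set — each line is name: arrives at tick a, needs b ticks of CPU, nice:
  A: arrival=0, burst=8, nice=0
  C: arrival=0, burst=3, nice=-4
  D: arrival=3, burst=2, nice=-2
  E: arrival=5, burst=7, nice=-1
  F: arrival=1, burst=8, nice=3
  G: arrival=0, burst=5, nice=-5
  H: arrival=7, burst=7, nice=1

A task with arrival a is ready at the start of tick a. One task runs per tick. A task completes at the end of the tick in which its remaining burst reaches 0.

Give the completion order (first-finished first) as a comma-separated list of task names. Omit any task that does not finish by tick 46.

t=0: ready={A,C,G} → run G
t=1: ready={A,C,F,G} → run G
t=2: ready={A,C,F,G} → run G
t=3: ready={A,C,D,F,G} → run G
t=4: ready={A,C,D,F,G} → run G
t=5: ready={A,C,D,E,F} → run C
t=6: ready={A,C,D,E,F} → run C
t=7: ready={A,C,D,E,F,H} → run C
t=8: ready={A,D,E,F,H} → run D
t=9: ready={A,D,E,F,H} → run D
t=10: ready={A,E,F,H} → run E
t=11: ready={A,E,F,H} → run E
t=12: ready={A,E,F,H} → run E
t=13: ready={A,E,F,H} → run E
t=14: ready={A,E,F,H} → run E
t=15: ready={A,E,F,H} → run E
t=16: ready={A,E,F,H} → run E
t=17: ready={A,F,H} → run A
t=18: ready={A,F,H} → run A
t=19: ready={A,F,H} → run A
t=20: ready={A,F,H} → run A
t=21: ready={A,F,H} → run A
t=22: ready={A,F,H} → run A
t=23: ready={A,F,H} → run A
t=24: ready={A,F,H} → run A
t=25: ready={F,H} → run H
t=26: ready={F,H} → run H
t=27: ready={F,H} → run H
t=28: ready={F,H} → run H
t=29: ready={F,H} → run H
t=30: ready={F,H} → run H
t=31: ready={F,H} → run H
t=32: ready={F} → run F
t=33: ready={F} → run F
t=34: ready={F} → run F
t=35: ready={F} → run F
t=36: ready={F} → run F
t=37: ready={F} → run F
t=38: ready={F} → run F
t=39: ready={F} → run F
t=40: (idle)
t=41: (idle)
t=42: (idle)
t=43: (idle)
t=44: (idle)
t=45: (idle)
t=46: (idle)

completion order = G, C, D, E, A, H, F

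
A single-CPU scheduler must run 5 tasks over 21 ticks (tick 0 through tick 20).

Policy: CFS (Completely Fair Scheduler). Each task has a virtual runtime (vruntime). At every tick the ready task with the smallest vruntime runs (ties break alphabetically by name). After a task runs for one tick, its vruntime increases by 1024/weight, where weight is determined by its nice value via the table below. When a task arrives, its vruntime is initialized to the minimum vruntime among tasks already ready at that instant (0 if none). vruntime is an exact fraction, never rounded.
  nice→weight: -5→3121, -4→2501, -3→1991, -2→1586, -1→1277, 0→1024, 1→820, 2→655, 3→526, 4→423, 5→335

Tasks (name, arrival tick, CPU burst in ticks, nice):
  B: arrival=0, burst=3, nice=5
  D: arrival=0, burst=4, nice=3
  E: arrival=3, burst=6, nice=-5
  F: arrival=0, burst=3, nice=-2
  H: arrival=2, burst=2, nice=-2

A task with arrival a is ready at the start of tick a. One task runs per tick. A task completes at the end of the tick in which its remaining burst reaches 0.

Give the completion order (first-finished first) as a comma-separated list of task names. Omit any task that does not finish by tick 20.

t=0: vr[B=0 D=0 F=0] → run B
t=1: vr[B=1024/335 D=0 F=0] → run D
t=2: vr[B=1024/335 D=512/263 F=0 H=0] → run F
t=3: vr[B=1024/335 D=512/263 E=0 F=512/793 H=0] → run E
t=4: vr[B=1024/335 D=512/263 E=1024/3121 F=512/793 H=0] → run H
t=5: vr[B=1024/335 D=512/263 E=1024/3121 F=512/793 H=512/793] → run E
t=6: vr[B=1024/335 D=512/263 E=2048/3121 F=512/793 H=512/793] → run F
t=7: vr[B=1024/335 D=512/263 E=2048/3121 F=1024/793 H=512/793] → run H
t=8: vr[B=1024/335 D=512/263 E=2048/3121 F=1024/793] → run E
t=9: vr[B=1024/335 D=512/263 E=3072/3121 F=1024/793] → run E
t=10: vr[B=1024/335 D=512/263 E=4096/3121 F=1024/793] → run F
t=11: vr[B=1024/335 D=512/263 E=4096/3121] → run E
t=12: vr[B=1024/335 D=512/263 E=5120/3121] → run E
t=13: vr[B=1024/335 D=512/263] → run D
t=14: vr[B=1024/335 D=1024/263] → run B
t=15: vr[B=2048/335 D=1024/263] → run D
t=16: vr[B=2048/335 D=1536/263] → run D
t=17: vr[B=2048/335] → run B
t=18: (idle)
t=19: (idle)
t=20: (idle)

completion order = H, F, E, D, B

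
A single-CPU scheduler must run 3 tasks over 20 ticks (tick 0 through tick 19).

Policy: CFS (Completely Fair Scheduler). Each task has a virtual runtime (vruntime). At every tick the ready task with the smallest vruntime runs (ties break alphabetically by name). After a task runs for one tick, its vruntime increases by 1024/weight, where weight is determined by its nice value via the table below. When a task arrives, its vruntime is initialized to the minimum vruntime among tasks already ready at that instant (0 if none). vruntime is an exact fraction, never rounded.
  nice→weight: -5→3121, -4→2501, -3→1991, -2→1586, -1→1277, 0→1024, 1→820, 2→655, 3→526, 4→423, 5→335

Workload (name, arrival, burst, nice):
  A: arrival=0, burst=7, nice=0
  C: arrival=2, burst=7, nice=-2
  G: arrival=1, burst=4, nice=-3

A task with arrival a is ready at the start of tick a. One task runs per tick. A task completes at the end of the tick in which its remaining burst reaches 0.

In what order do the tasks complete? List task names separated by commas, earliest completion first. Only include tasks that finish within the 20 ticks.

completion order = G, C, A

t=0: vr[A=0] → run A
t=1: vr[A=1 G=1] → run A
t=2: vr[A=2 C=1 G=1] → run C
t=3: vr[A=2 C=1305/793 G=1] → run G
t=4: vr[A=2 C=1305/793 G=3015/1991] → run G
t=5: vr[A=2 C=1305/793 G=4039/1991] → run C
t=6: vr[A=2 C=1817/793 G=4039/1991] → run A
t=7: vr[A=3 C=1817/793 G=4039/1991] → run G
t=8: vr[A=3 C=1817/793 G=5063/1991] → run C
t=9: vr[A=3 C=2329/793 G=5063/1991] → run G
t=10: vr[A=3 C=2329/793] → run C
t=11: vr[A=3 C=2841/793] → run A
t=12: vr[A=4 C=2841/793] → run C
t=13: vr[A=4 C=3353/793] → run A
t=14: vr[A=5 C=3353/793] → run C
t=15: vr[A=5 C=3865/793] → run C
t=16: vr[A=5] → run A
t=17: vr[A=6] → run A
t=18: (idle)
t=19: (idle)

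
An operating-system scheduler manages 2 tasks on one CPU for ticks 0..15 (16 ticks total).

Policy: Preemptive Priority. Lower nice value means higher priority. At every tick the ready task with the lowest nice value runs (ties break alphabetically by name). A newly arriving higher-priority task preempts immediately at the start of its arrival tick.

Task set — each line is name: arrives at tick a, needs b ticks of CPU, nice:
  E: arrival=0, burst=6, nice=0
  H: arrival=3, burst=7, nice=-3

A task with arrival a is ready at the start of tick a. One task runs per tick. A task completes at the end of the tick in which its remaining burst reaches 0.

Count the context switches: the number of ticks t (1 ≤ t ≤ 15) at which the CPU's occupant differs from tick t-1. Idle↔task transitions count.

t=0: ready={E} → run E
t=1: ready={E} → run E
t=2: ready={E} → run E
t=3: ready={E,H} → run H
t=4: ready={E,H} → run H
t=5: ready={E,H} → run H
t=6: ready={E,H} → run H
t=7: ready={E,H} → run H
t=8: ready={E,H} → run H
t=9: ready={E,H} → run H
t=10: ready={E} → run E
t=11: ready={E} → run E
t=12: ready={E} → run E
t=13: (idle)
t=14: (idle)
t=15: (idle)

context switches = 3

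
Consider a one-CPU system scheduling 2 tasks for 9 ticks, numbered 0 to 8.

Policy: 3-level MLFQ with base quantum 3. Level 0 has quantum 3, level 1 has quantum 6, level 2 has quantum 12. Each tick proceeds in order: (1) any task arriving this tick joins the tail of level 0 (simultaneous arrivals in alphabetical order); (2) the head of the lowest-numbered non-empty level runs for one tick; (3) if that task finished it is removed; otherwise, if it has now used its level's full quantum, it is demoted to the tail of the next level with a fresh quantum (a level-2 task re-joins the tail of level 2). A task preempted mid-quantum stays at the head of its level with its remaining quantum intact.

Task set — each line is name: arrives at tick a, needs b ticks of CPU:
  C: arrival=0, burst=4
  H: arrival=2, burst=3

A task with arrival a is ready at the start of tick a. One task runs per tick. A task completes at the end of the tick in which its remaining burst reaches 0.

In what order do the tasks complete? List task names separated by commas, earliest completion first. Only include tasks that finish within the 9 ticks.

t=0: L0/L1/L2 = C/-/- → run C
t=1: L0/L1/L2 = C/-/- → run C
t=2: L0/L1/L2 = CH/-/- → run C
t=3: L0/L1/L2 = H/C/- → run H
t=4: L0/L1/L2 = H/C/- → run H
t=5: L0/L1/L2 = H/C/- → run H
t=6: L0/L1/L2 = -/C/- → run C
t=7: (idle)
t=8: (idle)

completion order = H, C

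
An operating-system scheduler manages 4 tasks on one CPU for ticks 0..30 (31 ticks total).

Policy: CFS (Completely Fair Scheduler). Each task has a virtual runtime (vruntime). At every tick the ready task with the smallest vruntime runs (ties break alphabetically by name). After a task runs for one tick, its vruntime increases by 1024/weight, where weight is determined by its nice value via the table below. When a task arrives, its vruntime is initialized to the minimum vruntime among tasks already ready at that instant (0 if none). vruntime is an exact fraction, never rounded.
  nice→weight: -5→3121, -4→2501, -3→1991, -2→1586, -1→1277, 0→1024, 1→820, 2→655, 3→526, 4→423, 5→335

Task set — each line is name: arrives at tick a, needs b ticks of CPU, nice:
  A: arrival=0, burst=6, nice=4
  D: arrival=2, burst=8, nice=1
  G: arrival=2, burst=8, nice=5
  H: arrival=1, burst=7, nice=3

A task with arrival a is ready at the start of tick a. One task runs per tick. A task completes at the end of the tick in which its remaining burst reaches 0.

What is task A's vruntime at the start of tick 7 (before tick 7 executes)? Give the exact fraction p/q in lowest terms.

t=0: vr[A=0] → run A
t=1: vr[A=1024/423 H=1024/423] → run A
t=2: vr[A=2048/423 D=1024/423 G=1024/423 H=1024/423] → run D
t=3: vr[A=2048/423 D=318208/86715 G=1024/423 H=1024/423] → run G
t=4: vr[A=2048/423 D=318208/86715 G=776192/141705 H=1024/423] → run H
t=5: vr[A=2048/423 D=318208/86715 G=776192/141705 H=485888/111249] → run D
t=6: vr[A=2048/423 D=426496/86715 G=776192/141705 H=485888/111249] → run H
t=7: vr[A=2048/423 D=426496/86715 G=776192/141705 H=702464/111249] → run A
t=8: vr[A=1024/141 D=426496/86715 G=776192/141705 H=702464/111249] → run D
t=9: vr[A=1024/141 D=534784/86715 G=776192/141705 H=702464/111249] → run G
t=10: vr[A=1024/141 D=534784/86715 G=1209344/141705 H=702464/111249] → run D
t=11: vr[A=1024/141 D=643072/86715 G=1209344/141705 H=702464/111249] → run H
t=12: vr[A=1024/141 D=643072/86715 G=1209344/141705 H=919040/111249] → run A
t=13: vr[A=4096/423 D=643072/86715 G=1209344/141705 H=919040/111249] → run D
t=14: vr[A=4096/423 D=150272/17343 G=1209344/141705 H=919040/111249] → run H
t=15: vr[A=4096/423 D=150272/17343 G=1209344/141705 H=1135616/111249] → run G
t=16: vr[A=4096/423 D=150272/17343 G=1642496/141705 H=1135616/111249] → run D
t=17: vr[A=4096/423 D=859648/86715 G=1642496/141705 H=1135616/111249] → run A
t=18: vr[A=5120/423 D=859648/86715 G=1642496/141705 H=1135616/111249] → run D
t=19: vr[A=5120/423 D=967936/86715 G=1642496/141705 H=1135616/111249] → run H
t=20: vr[A=5120/423 D=967936/86715 G=1642496/141705 H=1352192/111249] → run D
t=21: vr[A=5120/423 G=1642496/141705 H=1352192/111249] → run G
t=22: vr[A=5120/423 G=2075648/141705 H=1352192/111249] → run A
t=23: vr[G=2075648/141705 H=1352192/111249] → run H
t=24: vr[G=2075648/141705 H=1568768/111249] → run H
t=25: vr[G=2075648/141705] → run G
t=26: vr[G=501760/28341] → run G
t=27: vr[G=2941952/141705] → run G
t=28: vr[G=3375104/141705] → run G
t=29: (idle)
t=30: (idle)

vruntime(A, start of tick 7) = 2048/423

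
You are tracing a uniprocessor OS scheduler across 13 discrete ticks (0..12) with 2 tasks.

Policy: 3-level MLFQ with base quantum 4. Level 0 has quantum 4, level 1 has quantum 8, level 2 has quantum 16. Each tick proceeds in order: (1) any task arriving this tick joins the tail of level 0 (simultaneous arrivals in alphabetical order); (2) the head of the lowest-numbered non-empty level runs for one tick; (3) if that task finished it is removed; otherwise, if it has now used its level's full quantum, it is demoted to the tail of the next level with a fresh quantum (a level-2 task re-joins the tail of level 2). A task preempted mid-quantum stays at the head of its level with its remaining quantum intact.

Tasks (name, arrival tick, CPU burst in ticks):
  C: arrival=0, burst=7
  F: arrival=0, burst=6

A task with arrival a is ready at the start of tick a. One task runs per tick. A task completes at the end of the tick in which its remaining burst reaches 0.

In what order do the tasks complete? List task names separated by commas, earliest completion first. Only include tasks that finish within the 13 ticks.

t=0: L0/L1/L2 = CF/-/- → run C
t=1: L0/L1/L2 = CF/-/- → run C
t=2: L0/L1/L2 = CF/-/- → run C
t=3: L0/L1/L2 = CF/-/- → run C
t=4: L0/L1/L2 = F/C/- → run F
t=5: L0/L1/L2 = F/C/- → run F
t=6: L0/L1/L2 = F/C/- → run F
t=7: L0/L1/L2 = F/C/- → run F
t=8: L0/L1/L2 = -/CF/- → run C
t=9: L0/L1/L2 = -/CF/- → run C
t=10: L0/L1/L2 = -/CF/- → run C
t=11: L0/L1/L2 = -/F/- → run F
t=12: L0/L1/L2 = -/F/- → run F

completion order = C, F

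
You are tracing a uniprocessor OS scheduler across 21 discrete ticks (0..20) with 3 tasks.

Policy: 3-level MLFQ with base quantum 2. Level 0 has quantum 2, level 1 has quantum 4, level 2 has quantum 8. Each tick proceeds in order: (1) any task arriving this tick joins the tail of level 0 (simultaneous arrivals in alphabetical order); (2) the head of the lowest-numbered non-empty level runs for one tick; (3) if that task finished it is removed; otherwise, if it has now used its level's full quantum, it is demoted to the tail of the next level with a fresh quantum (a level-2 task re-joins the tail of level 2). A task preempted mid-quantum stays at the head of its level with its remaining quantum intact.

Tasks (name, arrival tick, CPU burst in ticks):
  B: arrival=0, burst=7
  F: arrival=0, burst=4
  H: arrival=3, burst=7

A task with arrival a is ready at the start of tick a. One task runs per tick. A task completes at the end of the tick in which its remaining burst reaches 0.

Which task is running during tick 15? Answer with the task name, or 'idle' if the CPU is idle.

running at tick 15 = H

t=0: L0/L1/L2 = BF/-/- → run B
t=1: L0/L1/L2 = BF/-/- → run B
t=2: L0/L1/L2 = F/B/- → run F
t=3: L0/L1/L2 = FH/B/- → run F
t=4: L0/L1/L2 = H/BF/- → run H
t=5: L0/L1/L2 = H/BF/- → run H
t=6: L0/L1/L2 = -/BFH/- → run B
t=7: L0/L1/L2 = -/BFH/- → run B
t=8: L0/L1/L2 = -/BFH/- → run B
t=9: L0/L1/L2 = -/BFH/- → run B
t=10: L0/L1/L2 = -/FH/B → run F
t=11: L0/L1/L2 = -/FH/B → run F
t=12: L0/L1/L2 = -/H/B → run H
t=13: L0/L1/L2 = -/H/B → run H
t=14: L0/L1/L2 = -/H/B → run H
t=15: L0/L1/L2 = -/H/B → run H
t=16: L0/L1/L2 = -/-/BH → run B
t=17: L0/L1/L2 = -/-/H → run H
t=18: (idle)
t=19: (idle)
t=20: (idle)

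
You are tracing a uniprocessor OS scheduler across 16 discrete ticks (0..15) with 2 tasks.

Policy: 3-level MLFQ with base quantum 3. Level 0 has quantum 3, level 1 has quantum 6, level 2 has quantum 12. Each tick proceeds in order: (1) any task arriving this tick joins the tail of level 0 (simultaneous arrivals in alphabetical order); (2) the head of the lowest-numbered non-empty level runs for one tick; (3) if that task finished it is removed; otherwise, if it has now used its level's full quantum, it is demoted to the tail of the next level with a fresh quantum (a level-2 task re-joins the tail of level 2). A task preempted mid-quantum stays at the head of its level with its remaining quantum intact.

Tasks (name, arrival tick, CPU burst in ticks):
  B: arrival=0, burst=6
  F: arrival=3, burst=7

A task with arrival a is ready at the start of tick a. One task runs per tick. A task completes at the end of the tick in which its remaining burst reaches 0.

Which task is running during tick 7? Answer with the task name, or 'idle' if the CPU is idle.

running at tick 7 = B

t=0: L0/L1/L2 = B/-/- → run B
t=1: L0/L1/L2 = B/-/- → run B
t=2: L0/L1/L2 = B/-/- → run B
t=3: L0/L1/L2 = F/B/- → run F
t=4: L0/L1/L2 = F/B/- → run F
t=5: L0/L1/L2 = F/B/- → run F
t=6: L0/L1/L2 = -/BF/- → run B
t=7: L0/L1/L2 = -/BF/- → run B
t=8: L0/L1/L2 = -/BF/- → run B
t=9: L0/L1/L2 = -/F/- → run F
t=10: L0/L1/L2 = -/F/- → run F
t=11: L0/L1/L2 = -/F/- → run F
t=12: L0/L1/L2 = -/F/- → run F
t=13: (idle)
t=14: (idle)
t=15: (idle)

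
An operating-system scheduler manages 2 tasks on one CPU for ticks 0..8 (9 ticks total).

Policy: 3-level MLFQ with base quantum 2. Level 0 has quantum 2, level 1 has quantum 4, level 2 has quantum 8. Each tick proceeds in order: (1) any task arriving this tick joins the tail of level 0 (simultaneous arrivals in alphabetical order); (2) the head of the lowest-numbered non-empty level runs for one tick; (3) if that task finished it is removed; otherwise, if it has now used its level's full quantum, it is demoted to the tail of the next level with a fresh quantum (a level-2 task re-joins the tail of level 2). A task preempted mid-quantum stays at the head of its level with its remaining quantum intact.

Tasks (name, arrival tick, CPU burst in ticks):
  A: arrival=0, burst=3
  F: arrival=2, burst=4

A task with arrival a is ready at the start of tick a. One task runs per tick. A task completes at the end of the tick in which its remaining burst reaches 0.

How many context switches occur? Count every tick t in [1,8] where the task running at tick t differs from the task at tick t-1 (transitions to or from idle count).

context switches = 4

t=0: L0/L1/L2 = A/-/- → run A
t=1: L0/L1/L2 = A/-/- → run A
t=2: L0/L1/L2 = F/A/- → run F
t=3: L0/L1/L2 = F/A/- → run F
t=4: L0/L1/L2 = -/AF/- → run A
t=5: L0/L1/L2 = -/F/- → run F
t=6: L0/L1/L2 = -/F/- → run F
t=7: (idle)
t=8: (idle)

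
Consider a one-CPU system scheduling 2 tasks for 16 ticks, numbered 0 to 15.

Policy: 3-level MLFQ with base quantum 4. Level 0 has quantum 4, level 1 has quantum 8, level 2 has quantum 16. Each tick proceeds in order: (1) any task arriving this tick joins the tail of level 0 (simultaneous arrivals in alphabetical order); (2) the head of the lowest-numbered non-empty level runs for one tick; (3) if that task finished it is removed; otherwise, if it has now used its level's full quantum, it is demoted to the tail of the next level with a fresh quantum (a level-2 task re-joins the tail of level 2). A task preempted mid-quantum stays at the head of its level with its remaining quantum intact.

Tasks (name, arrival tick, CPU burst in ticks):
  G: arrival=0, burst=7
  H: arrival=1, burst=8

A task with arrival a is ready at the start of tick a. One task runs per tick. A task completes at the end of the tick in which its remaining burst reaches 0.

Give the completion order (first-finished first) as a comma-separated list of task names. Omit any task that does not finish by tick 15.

t=0: L0/L1/L2 = G/-/- → run G
t=1: L0/L1/L2 = GH/-/- → run G
t=2: L0/L1/L2 = GH/-/- → run G
t=3: L0/L1/L2 = GH/-/- → run G
t=4: L0/L1/L2 = H/G/- → run H
t=5: L0/L1/L2 = H/G/- → run H
t=6: L0/L1/L2 = H/G/- → run H
t=7: L0/L1/L2 = H/G/- → run H
t=8: L0/L1/L2 = -/GH/- → run G
t=9: L0/L1/L2 = -/GH/- → run G
t=10: L0/L1/L2 = -/GH/- → run G
t=11: L0/L1/L2 = -/H/- → run H
t=12: L0/L1/L2 = -/H/- → run H
t=13: L0/L1/L2 = -/H/- → run H
t=14: L0/L1/L2 = -/H/- → run H
t=15: (idle)

completion order = G, H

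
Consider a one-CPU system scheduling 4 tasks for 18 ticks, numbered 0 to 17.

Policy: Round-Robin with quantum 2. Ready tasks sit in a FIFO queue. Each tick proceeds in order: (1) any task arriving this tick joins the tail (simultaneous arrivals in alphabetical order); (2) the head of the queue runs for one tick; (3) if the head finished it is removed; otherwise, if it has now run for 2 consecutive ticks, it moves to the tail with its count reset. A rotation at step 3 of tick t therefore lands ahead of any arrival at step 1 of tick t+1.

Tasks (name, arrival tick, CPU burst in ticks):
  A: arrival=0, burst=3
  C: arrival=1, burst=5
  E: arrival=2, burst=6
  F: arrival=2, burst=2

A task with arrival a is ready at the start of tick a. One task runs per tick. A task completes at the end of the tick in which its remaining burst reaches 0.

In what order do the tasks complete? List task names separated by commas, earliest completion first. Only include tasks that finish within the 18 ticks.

t=0: queue=[A] q_used=0 → run A
t=1: queue=[A,C] q_used=1 → run A
t=2: queue=[C,A,E,F] q_used=0 → run C
t=3: queue=[C,A,E,F] q_used=1 → run C
t=4: queue=[A,E,F,C] q_used=0 → run A
t=5: queue=[E,F,C] q_used=0 → run E
t=6: queue=[E,F,C] q_used=1 → run E
t=7: queue=[F,C,E] q_used=0 → run F
t=8: queue=[F,C,E] q_used=1 → run F
t=9: queue=[C,E] q_used=0 → run C
t=10: queue=[C,E] q_used=1 → run C
t=11: queue=[E,C] q_used=0 → run E
t=12: queue=[E,C] q_used=1 → run E
t=13: queue=[C,E] q_used=0 → run C
t=14: queue=[E] q_used=0 → run E
t=15: queue=[E] q_used=1 → run E
t=16: (idle)
t=17: (idle)

completion order = A, F, C, E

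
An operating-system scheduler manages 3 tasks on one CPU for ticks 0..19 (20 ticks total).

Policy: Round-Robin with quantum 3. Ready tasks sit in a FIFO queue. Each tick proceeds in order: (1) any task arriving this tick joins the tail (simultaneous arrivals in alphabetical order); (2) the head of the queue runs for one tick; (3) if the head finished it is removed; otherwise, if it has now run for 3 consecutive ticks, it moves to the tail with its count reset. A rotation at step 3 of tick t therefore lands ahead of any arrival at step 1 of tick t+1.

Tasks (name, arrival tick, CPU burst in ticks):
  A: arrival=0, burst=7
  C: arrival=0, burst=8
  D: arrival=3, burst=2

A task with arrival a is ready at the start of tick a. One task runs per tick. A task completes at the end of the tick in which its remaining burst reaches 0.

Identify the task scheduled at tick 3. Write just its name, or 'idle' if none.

running at tick 3 = C

t=0: queue=[A,C] q_used=0 → run A
t=1: queue=[A,C] q_used=1 → run A
t=2: queue=[A,C] q_used=2 → run A
t=3: queue=[C,A,D] q_used=0 → run C
t=4: queue=[C,A,D] q_used=1 → run C
t=5: queue=[C,A,D] q_used=2 → run C
t=6: queue=[A,D,C] q_used=0 → run A
t=7: queue=[A,D,C] q_used=1 → run A
t=8: queue=[A,D,C] q_used=2 → run A
t=9: queue=[D,C,A] q_used=0 → run D
t=10: queue=[D,C,A] q_used=1 → run D
t=11: queue=[C,A] q_used=0 → run C
t=12: queue=[C,A] q_used=1 → run C
t=13: queue=[C,A] q_used=2 → run C
t=14: queue=[A,C] q_used=0 → run A
t=15: queue=[C] q_used=0 → run C
t=16: queue=[C] q_used=1 → run C
t=17: (idle)
t=18: (idle)
t=19: (idle)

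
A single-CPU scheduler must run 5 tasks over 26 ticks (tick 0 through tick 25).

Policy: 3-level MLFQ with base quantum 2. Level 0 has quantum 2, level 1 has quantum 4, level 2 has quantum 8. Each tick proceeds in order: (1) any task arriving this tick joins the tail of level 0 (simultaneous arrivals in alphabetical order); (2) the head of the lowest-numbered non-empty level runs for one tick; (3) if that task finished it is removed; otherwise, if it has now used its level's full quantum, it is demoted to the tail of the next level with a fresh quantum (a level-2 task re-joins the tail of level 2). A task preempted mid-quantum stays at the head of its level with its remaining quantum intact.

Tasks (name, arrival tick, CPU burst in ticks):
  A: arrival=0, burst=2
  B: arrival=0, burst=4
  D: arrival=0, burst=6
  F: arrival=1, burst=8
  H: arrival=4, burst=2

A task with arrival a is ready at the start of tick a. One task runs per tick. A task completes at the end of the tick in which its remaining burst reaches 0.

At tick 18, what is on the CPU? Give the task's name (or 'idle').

running at tick 18 = F

t=0: L0/L1/L2 = ABD/-/- → run A
t=1: L0/L1/L2 = ABDF/-/- → run A
t=2: L0/L1/L2 = BDF/-/- → run B
t=3: L0/L1/L2 = BDF/-/- → run B
t=4: L0/L1/L2 = DFH/B/- → run D
t=5: L0/L1/L2 = DFH/B/- → run D
t=6: L0/L1/L2 = FH/BD/- → run F
t=7: L0/L1/L2 = FH/BD/- → run F
t=8: L0/L1/L2 = H/BDF/- → run H
t=9: L0/L1/L2 = H/BDF/- → run H
t=10: L0/L1/L2 = -/BDF/- → run B
t=11: L0/L1/L2 = -/BDF/- → run B
t=12: L0/L1/L2 = -/DF/- → run D
t=13: L0/L1/L2 = -/DF/- → run D
t=14: L0/L1/L2 = -/DF/- → run D
t=15: L0/L1/L2 = -/DF/- → run D
t=16: L0/L1/L2 = -/F/- → run F
t=17: L0/L1/L2 = -/F/- → run F
t=18: L0/L1/L2 = -/F/- → run F
t=19: L0/L1/L2 = -/F/- → run F
t=20: L0/L1/L2 = -/-/F → run F
t=21: L0/L1/L2 = -/-/F → run F
t=22: (idle)
t=23: (idle)
t=24: (idle)
t=25: (idle)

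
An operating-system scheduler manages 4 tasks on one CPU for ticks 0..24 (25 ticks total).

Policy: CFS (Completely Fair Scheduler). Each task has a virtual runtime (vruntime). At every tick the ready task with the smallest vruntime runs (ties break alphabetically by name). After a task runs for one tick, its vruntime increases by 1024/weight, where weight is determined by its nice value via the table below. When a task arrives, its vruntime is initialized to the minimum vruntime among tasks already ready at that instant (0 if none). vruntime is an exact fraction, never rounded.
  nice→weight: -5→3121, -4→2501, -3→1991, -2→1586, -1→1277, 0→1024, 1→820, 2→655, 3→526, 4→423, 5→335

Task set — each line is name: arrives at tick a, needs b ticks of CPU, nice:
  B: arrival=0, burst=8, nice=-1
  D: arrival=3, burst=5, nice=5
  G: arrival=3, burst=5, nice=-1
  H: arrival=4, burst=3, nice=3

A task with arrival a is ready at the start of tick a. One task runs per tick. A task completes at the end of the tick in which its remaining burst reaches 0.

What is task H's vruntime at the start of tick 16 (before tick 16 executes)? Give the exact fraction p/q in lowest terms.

t=0: vr[B=0] → run B
t=1: vr[B=1024/1277] → run B
t=2: vr[B=2048/1277] → run B
t=3: vr[B=3072/1277 D=3072/1277 G=3072/1277] → run B
t=4: vr[B=4096/1277 D=3072/1277 G=3072/1277 H=3072/1277] → run D
t=5: vr[B=4096/1277 D=2336768/427795 G=3072/1277 H=3072/1277] → run G
t=6: vr[B=4096/1277 D=2336768/427795 G=4096/1277 H=3072/1277] → run H
t=7: vr[B=4096/1277 D=2336768/427795 G=4096/1277 H=1461760/335851] → run B
t=8: vr[B=5120/1277 D=2336768/427795 G=4096/1277 H=1461760/335851] → run G
t=9: vr[B=5120/1277 D=2336768/427795 G=5120/1277 H=1461760/335851] → run B
t=10: vr[B=6144/1277 D=2336768/427795 G=5120/1277 H=1461760/335851] → run G
t=11: vr[B=6144/1277 D=2336768/427795 G=6144/1277 H=1461760/335851] → run H
t=12: vr[B=6144/1277 D=2336768/427795 G=6144/1277 H=2115584/335851] → run B
t=13: vr[B=7168/1277 D=2336768/427795 G=6144/1277 H=2115584/335851] → run G
t=14: vr[B=7168/1277 D=2336768/427795 G=7168/1277 H=2115584/335851] → run D
t=15: vr[B=7168/1277 D=3644416/427795 G=7168/1277 H=2115584/335851] → run B
t=16: vr[D=3644416/427795 G=7168/1277 H=2115584/335851] → run G
t=17: vr[D=3644416/427795 H=2115584/335851] → run H
t=18: vr[D=3644416/427795] → run D
t=19: vr[D=4952064/427795] → run D
t=20: vr[D=6259712/427795] → run D
t=21: (idle)
t=22: (idle)
t=23: (idle)
t=24: (idle)

vruntime(H, start of tick 16) = 2115584/335851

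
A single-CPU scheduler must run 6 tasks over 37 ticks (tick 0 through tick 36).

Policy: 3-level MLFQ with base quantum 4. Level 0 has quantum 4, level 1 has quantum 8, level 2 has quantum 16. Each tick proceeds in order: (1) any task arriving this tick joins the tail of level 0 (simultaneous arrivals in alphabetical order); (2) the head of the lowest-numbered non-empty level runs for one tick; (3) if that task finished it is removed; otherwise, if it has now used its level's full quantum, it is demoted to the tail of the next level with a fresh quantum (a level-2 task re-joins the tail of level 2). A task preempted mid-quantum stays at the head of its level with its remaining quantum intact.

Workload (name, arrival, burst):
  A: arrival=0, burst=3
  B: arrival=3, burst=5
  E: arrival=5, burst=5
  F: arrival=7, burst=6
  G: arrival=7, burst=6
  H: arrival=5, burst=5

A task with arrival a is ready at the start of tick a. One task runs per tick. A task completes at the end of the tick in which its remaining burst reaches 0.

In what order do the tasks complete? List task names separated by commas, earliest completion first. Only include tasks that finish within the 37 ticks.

completion order = A, B, E, H, F, G

t=0: L0/L1/L2 = A/-/- → run A
t=1: L0/L1/L2 = A/-/- → run A
t=2: L0/L1/L2 = A/-/- → run A
t=3: L0/L1/L2 = B/-/- → run B
t=4: L0/L1/L2 = B/-/- → run B
t=5: L0/L1/L2 = BEH/-/- → run B
t=6: L0/L1/L2 = BEH/-/- → run B
t=7: L0/L1/L2 = EHFG/B/- → run E
t=8: L0/L1/L2 = EHFG/B/- → run E
t=9: L0/L1/L2 = EHFG/B/- → run E
t=10: L0/L1/L2 = EHFG/B/- → run E
t=11: L0/L1/L2 = HFG/BE/- → run H
t=12: L0/L1/L2 = HFG/BE/- → run H
t=13: L0/L1/L2 = HFG/BE/- → run H
t=14: L0/L1/L2 = HFG/BE/- → run H
t=15: L0/L1/L2 = FG/BEH/- → run F
t=16: L0/L1/L2 = FG/BEH/- → run F
t=17: L0/L1/L2 = FG/BEH/- → run F
t=18: L0/L1/L2 = FG/BEH/- → run F
t=19: L0/L1/L2 = G/BEHF/- → run G
t=20: L0/L1/L2 = G/BEHF/- → run G
t=21: L0/L1/L2 = G/BEHF/- → run G
t=22: L0/L1/L2 = G/BEHF/- → run G
t=23: L0/L1/L2 = -/BEHFG/- → run B
t=24: L0/L1/L2 = -/EHFG/- → run E
t=25: L0/L1/L2 = -/HFG/- → run H
t=26: L0/L1/L2 = -/FG/- → run F
t=27: L0/L1/L2 = -/FG/- → run F
t=28: L0/L1/L2 = -/G/- → run G
t=29: L0/L1/L2 = -/G/- → run G
t=30: (idle)
t=31: (idle)
t=32: (idle)
t=33: (idle)
t=34: (idle)
t=35: (idle)
t=36: (idle)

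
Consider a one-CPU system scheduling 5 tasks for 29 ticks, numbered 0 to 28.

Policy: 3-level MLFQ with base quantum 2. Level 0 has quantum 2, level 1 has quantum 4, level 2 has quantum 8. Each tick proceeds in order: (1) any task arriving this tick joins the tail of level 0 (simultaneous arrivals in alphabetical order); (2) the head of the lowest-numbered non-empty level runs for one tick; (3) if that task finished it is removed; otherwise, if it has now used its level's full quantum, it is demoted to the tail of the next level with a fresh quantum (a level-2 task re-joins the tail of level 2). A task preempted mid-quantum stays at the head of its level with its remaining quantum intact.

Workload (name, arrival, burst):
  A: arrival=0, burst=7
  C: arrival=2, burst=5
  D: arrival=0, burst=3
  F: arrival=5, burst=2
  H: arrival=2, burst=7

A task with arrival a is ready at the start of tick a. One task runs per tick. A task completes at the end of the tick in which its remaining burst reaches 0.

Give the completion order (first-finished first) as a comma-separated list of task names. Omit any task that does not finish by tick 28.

completion order = F, D, C, A, H

t=0: L0/L1/L2 = AD/-/- → run A
t=1: L0/L1/L2 = AD/-/- → run A
t=2: L0/L1/L2 = DCH/A/- → run D
t=3: L0/L1/L2 = DCH/A/- → run D
t=4: L0/L1/L2 = CH/AD/- → run C
t=5: L0/L1/L2 = CHF/AD/- → run C
t=6: L0/L1/L2 = HF/ADC/- → run H
t=7: L0/L1/L2 = HF/ADC/- → run H
t=8: L0/L1/L2 = F/ADCH/- → run F
t=9: L0/L1/L2 = F/ADCH/- → run F
t=10: L0/L1/L2 = -/ADCH/- → run A
t=11: L0/L1/L2 = -/ADCH/- → run A
t=12: L0/L1/L2 = -/ADCH/- → run A
t=13: L0/L1/L2 = -/ADCH/- → run A
t=14: L0/L1/L2 = -/DCH/A → run D
t=15: L0/L1/L2 = -/CH/A → run C
t=16: L0/L1/L2 = -/CH/A → run C
t=17: L0/L1/L2 = -/CH/A → run C
t=18: L0/L1/L2 = -/H/A → run H
t=19: L0/L1/L2 = -/H/A → run H
t=20: L0/L1/L2 = -/H/A → run H
t=21: L0/L1/L2 = -/H/A → run H
t=22: L0/L1/L2 = -/-/AH → run A
t=23: L0/L1/L2 = -/-/H → run H
t=24: (idle)
t=25: (idle)
t=26: (idle)
t=27: (idle)
t=28: (idle)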